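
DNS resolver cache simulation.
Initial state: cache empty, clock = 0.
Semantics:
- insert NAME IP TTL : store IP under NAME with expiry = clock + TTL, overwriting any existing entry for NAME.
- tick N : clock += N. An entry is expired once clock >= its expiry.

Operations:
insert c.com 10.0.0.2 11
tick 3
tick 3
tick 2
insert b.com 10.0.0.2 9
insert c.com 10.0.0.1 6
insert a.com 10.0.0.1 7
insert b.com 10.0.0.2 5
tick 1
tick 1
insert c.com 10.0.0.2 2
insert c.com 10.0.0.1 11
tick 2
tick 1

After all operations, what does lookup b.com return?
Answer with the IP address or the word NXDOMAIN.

Op 1: insert c.com -> 10.0.0.2 (expiry=0+11=11). clock=0
Op 2: tick 3 -> clock=3.
Op 3: tick 3 -> clock=6.
Op 4: tick 2 -> clock=8.
Op 5: insert b.com -> 10.0.0.2 (expiry=8+9=17). clock=8
Op 6: insert c.com -> 10.0.0.1 (expiry=8+6=14). clock=8
Op 7: insert a.com -> 10.0.0.1 (expiry=8+7=15). clock=8
Op 8: insert b.com -> 10.0.0.2 (expiry=8+5=13). clock=8
Op 9: tick 1 -> clock=9.
Op 10: tick 1 -> clock=10.
Op 11: insert c.com -> 10.0.0.2 (expiry=10+2=12). clock=10
Op 12: insert c.com -> 10.0.0.1 (expiry=10+11=21). clock=10
Op 13: tick 2 -> clock=12.
Op 14: tick 1 -> clock=13. purged={b.com}
lookup b.com: not in cache (expired or never inserted)

Answer: NXDOMAIN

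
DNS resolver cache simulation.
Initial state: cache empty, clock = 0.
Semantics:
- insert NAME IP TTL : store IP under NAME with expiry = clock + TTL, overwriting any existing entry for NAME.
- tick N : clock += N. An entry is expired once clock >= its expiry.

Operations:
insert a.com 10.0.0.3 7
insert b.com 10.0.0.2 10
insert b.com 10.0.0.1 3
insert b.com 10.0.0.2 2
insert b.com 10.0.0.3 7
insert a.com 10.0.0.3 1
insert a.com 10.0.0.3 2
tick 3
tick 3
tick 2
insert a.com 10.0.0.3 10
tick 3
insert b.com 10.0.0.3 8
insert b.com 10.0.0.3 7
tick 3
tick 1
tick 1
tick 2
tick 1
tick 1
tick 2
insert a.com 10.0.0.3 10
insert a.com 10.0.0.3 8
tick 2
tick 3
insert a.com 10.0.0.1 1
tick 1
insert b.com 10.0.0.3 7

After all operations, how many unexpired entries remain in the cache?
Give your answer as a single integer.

Op 1: insert a.com -> 10.0.0.3 (expiry=0+7=7). clock=0
Op 2: insert b.com -> 10.0.0.2 (expiry=0+10=10). clock=0
Op 3: insert b.com -> 10.0.0.1 (expiry=0+3=3). clock=0
Op 4: insert b.com -> 10.0.0.2 (expiry=0+2=2). clock=0
Op 5: insert b.com -> 10.0.0.3 (expiry=0+7=7). clock=0
Op 6: insert a.com -> 10.0.0.3 (expiry=0+1=1). clock=0
Op 7: insert a.com -> 10.0.0.3 (expiry=0+2=2). clock=0
Op 8: tick 3 -> clock=3. purged={a.com}
Op 9: tick 3 -> clock=6.
Op 10: tick 2 -> clock=8. purged={b.com}
Op 11: insert a.com -> 10.0.0.3 (expiry=8+10=18). clock=8
Op 12: tick 3 -> clock=11.
Op 13: insert b.com -> 10.0.0.3 (expiry=11+8=19). clock=11
Op 14: insert b.com -> 10.0.0.3 (expiry=11+7=18). clock=11
Op 15: tick 3 -> clock=14.
Op 16: tick 1 -> clock=15.
Op 17: tick 1 -> clock=16.
Op 18: tick 2 -> clock=18. purged={a.com,b.com}
Op 19: tick 1 -> clock=19.
Op 20: tick 1 -> clock=20.
Op 21: tick 2 -> clock=22.
Op 22: insert a.com -> 10.0.0.3 (expiry=22+10=32). clock=22
Op 23: insert a.com -> 10.0.0.3 (expiry=22+8=30). clock=22
Op 24: tick 2 -> clock=24.
Op 25: tick 3 -> clock=27.
Op 26: insert a.com -> 10.0.0.1 (expiry=27+1=28). clock=27
Op 27: tick 1 -> clock=28. purged={a.com}
Op 28: insert b.com -> 10.0.0.3 (expiry=28+7=35). clock=28
Final cache (unexpired): {b.com} -> size=1

Answer: 1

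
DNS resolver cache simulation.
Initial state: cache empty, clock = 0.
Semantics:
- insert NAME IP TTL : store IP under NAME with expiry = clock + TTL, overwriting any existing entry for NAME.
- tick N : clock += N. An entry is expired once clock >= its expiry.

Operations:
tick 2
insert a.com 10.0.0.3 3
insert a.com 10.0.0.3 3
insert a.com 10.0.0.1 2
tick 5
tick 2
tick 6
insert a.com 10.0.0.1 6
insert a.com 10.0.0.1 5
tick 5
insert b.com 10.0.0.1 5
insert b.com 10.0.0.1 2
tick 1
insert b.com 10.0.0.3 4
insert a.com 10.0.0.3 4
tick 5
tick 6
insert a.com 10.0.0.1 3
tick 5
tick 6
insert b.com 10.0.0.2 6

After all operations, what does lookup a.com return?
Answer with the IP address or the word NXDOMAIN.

Answer: NXDOMAIN

Derivation:
Op 1: tick 2 -> clock=2.
Op 2: insert a.com -> 10.0.0.3 (expiry=2+3=5). clock=2
Op 3: insert a.com -> 10.0.0.3 (expiry=2+3=5). clock=2
Op 4: insert a.com -> 10.0.0.1 (expiry=2+2=4). clock=2
Op 5: tick 5 -> clock=7. purged={a.com}
Op 6: tick 2 -> clock=9.
Op 7: tick 6 -> clock=15.
Op 8: insert a.com -> 10.0.0.1 (expiry=15+6=21). clock=15
Op 9: insert a.com -> 10.0.0.1 (expiry=15+5=20). clock=15
Op 10: tick 5 -> clock=20. purged={a.com}
Op 11: insert b.com -> 10.0.0.1 (expiry=20+5=25). clock=20
Op 12: insert b.com -> 10.0.0.1 (expiry=20+2=22). clock=20
Op 13: tick 1 -> clock=21.
Op 14: insert b.com -> 10.0.0.3 (expiry=21+4=25). clock=21
Op 15: insert a.com -> 10.0.0.3 (expiry=21+4=25). clock=21
Op 16: tick 5 -> clock=26. purged={a.com,b.com}
Op 17: tick 6 -> clock=32.
Op 18: insert a.com -> 10.0.0.1 (expiry=32+3=35). clock=32
Op 19: tick 5 -> clock=37. purged={a.com}
Op 20: tick 6 -> clock=43.
Op 21: insert b.com -> 10.0.0.2 (expiry=43+6=49). clock=43
lookup a.com: not in cache (expired or never inserted)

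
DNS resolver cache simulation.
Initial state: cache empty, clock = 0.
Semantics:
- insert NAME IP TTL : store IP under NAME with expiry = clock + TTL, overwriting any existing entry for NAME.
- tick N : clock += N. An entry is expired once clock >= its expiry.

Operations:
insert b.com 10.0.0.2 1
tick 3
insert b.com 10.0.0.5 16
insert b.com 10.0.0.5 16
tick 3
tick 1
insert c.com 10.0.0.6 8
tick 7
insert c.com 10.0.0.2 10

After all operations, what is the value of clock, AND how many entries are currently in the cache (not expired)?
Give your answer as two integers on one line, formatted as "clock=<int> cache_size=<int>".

Op 1: insert b.com -> 10.0.0.2 (expiry=0+1=1). clock=0
Op 2: tick 3 -> clock=3. purged={b.com}
Op 3: insert b.com -> 10.0.0.5 (expiry=3+16=19). clock=3
Op 4: insert b.com -> 10.0.0.5 (expiry=3+16=19). clock=3
Op 5: tick 3 -> clock=6.
Op 6: tick 1 -> clock=7.
Op 7: insert c.com -> 10.0.0.6 (expiry=7+8=15). clock=7
Op 8: tick 7 -> clock=14.
Op 9: insert c.com -> 10.0.0.2 (expiry=14+10=24). clock=14
Final clock = 14
Final cache (unexpired): {b.com,c.com} -> size=2

Answer: clock=14 cache_size=2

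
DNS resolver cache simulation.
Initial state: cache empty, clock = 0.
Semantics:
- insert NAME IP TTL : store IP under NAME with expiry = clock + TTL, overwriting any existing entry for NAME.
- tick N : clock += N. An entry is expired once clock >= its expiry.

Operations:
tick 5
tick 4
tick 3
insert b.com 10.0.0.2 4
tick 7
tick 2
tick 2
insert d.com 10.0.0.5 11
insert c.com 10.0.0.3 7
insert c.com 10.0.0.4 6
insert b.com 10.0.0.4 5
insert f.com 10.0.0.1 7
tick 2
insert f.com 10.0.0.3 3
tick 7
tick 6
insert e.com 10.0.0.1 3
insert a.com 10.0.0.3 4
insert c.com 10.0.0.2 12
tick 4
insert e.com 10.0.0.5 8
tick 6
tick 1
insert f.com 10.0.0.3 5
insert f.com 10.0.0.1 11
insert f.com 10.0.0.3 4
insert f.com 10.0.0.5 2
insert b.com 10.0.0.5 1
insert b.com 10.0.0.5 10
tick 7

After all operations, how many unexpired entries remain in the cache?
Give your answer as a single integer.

Op 1: tick 5 -> clock=5.
Op 2: tick 4 -> clock=9.
Op 3: tick 3 -> clock=12.
Op 4: insert b.com -> 10.0.0.2 (expiry=12+4=16). clock=12
Op 5: tick 7 -> clock=19. purged={b.com}
Op 6: tick 2 -> clock=21.
Op 7: tick 2 -> clock=23.
Op 8: insert d.com -> 10.0.0.5 (expiry=23+11=34). clock=23
Op 9: insert c.com -> 10.0.0.3 (expiry=23+7=30). clock=23
Op 10: insert c.com -> 10.0.0.4 (expiry=23+6=29). clock=23
Op 11: insert b.com -> 10.0.0.4 (expiry=23+5=28). clock=23
Op 12: insert f.com -> 10.0.0.1 (expiry=23+7=30). clock=23
Op 13: tick 2 -> clock=25.
Op 14: insert f.com -> 10.0.0.3 (expiry=25+3=28). clock=25
Op 15: tick 7 -> clock=32. purged={b.com,c.com,f.com}
Op 16: tick 6 -> clock=38. purged={d.com}
Op 17: insert e.com -> 10.0.0.1 (expiry=38+3=41). clock=38
Op 18: insert a.com -> 10.0.0.3 (expiry=38+4=42). clock=38
Op 19: insert c.com -> 10.0.0.2 (expiry=38+12=50). clock=38
Op 20: tick 4 -> clock=42. purged={a.com,e.com}
Op 21: insert e.com -> 10.0.0.5 (expiry=42+8=50). clock=42
Op 22: tick 6 -> clock=48.
Op 23: tick 1 -> clock=49.
Op 24: insert f.com -> 10.0.0.3 (expiry=49+5=54). clock=49
Op 25: insert f.com -> 10.0.0.1 (expiry=49+11=60). clock=49
Op 26: insert f.com -> 10.0.0.3 (expiry=49+4=53). clock=49
Op 27: insert f.com -> 10.0.0.5 (expiry=49+2=51). clock=49
Op 28: insert b.com -> 10.0.0.5 (expiry=49+1=50). clock=49
Op 29: insert b.com -> 10.0.0.5 (expiry=49+10=59). clock=49
Op 30: tick 7 -> clock=56. purged={c.com,e.com,f.com}
Final cache (unexpired): {b.com} -> size=1

Answer: 1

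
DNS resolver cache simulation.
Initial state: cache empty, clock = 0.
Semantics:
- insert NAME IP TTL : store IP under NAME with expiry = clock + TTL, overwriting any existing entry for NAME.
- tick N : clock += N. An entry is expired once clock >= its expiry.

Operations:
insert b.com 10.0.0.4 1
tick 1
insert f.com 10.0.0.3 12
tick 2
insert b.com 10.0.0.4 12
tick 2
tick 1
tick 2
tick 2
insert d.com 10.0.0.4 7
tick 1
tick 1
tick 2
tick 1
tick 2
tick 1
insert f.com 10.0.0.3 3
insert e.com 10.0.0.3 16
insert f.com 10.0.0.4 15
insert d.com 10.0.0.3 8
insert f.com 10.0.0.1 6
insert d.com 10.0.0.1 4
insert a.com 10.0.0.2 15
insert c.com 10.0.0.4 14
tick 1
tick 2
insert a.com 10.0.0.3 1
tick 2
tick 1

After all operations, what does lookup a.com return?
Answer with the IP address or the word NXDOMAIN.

Op 1: insert b.com -> 10.0.0.4 (expiry=0+1=1). clock=0
Op 2: tick 1 -> clock=1. purged={b.com}
Op 3: insert f.com -> 10.0.0.3 (expiry=1+12=13). clock=1
Op 4: tick 2 -> clock=3.
Op 5: insert b.com -> 10.0.0.4 (expiry=3+12=15). clock=3
Op 6: tick 2 -> clock=5.
Op 7: tick 1 -> clock=6.
Op 8: tick 2 -> clock=8.
Op 9: tick 2 -> clock=10.
Op 10: insert d.com -> 10.0.0.4 (expiry=10+7=17). clock=10
Op 11: tick 1 -> clock=11.
Op 12: tick 1 -> clock=12.
Op 13: tick 2 -> clock=14. purged={f.com}
Op 14: tick 1 -> clock=15. purged={b.com}
Op 15: tick 2 -> clock=17. purged={d.com}
Op 16: tick 1 -> clock=18.
Op 17: insert f.com -> 10.0.0.3 (expiry=18+3=21). clock=18
Op 18: insert e.com -> 10.0.0.3 (expiry=18+16=34). clock=18
Op 19: insert f.com -> 10.0.0.4 (expiry=18+15=33). clock=18
Op 20: insert d.com -> 10.0.0.3 (expiry=18+8=26). clock=18
Op 21: insert f.com -> 10.0.0.1 (expiry=18+6=24). clock=18
Op 22: insert d.com -> 10.0.0.1 (expiry=18+4=22). clock=18
Op 23: insert a.com -> 10.0.0.2 (expiry=18+15=33). clock=18
Op 24: insert c.com -> 10.0.0.4 (expiry=18+14=32). clock=18
Op 25: tick 1 -> clock=19.
Op 26: tick 2 -> clock=21.
Op 27: insert a.com -> 10.0.0.3 (expiry=21+1=22). clock=21
Op 28: tick 2 -> clock=23. purged={a.com,d.com}
Op 29: tick 1 -> clock=24. purged={f.com}
lookup a.com: not in cache (expired or never inserted)

Answer: NXDOMAIN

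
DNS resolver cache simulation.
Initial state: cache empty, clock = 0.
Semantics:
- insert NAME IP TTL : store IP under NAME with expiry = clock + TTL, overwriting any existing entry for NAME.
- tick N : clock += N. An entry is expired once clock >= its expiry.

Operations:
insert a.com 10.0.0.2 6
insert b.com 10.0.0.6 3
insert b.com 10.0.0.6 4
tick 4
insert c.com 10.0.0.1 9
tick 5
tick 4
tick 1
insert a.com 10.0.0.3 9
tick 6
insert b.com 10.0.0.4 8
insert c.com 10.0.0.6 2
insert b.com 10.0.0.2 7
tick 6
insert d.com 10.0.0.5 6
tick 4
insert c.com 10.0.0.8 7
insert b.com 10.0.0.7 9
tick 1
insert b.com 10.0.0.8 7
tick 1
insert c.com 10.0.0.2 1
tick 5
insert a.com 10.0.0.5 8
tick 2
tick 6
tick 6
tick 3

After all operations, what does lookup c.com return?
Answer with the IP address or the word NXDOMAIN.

Op 1: insert a.com -> 10.0.0.2 (expiry=0+6=6). clock=0
Op 2: insert b.com -> 10.0.0.6 (expiry=0+3=3). clock=0
Op 3: insert b.com -> 10.0.0.6 (expiry=0+4=4). clock=0
Op 4: tick 4 -> clock=4. purged={b.com}
Op 5: insert c.com -> 10.0.0.1 (expiry=4+9=13). clock=4
Op 6: tick 5 -> clock=9. purged={a.com}
Op 7: tick 4 -> clock=13. purged={c.com}
Op 8: tick 1 -> clock=14.
Op 9: insert a.com -> 10.0.0.3 (expiry=14+9=23). clock=14
Op 10: tick 6 -> clock=20.
Op 11: insert b.com -> 10.0.0.4 (expiry=20+8=28). clock=20
Op 12: insert c.com -> 10.0.0.6 (expiry=20+2=22). clock=20
Op 13: insert b.com -> 10.0.0.2 (expiry=20+7=27). clock=20
Op 14: tick 6 -> clock=26. purged={a.com,c.com}
Op 15: insert d.com -> 10.0.0.5 (expiry=26+6=32). clock=26
Op 16: tick 4 -> clock=30. purged={b.com}
Op 17: insert c.com -> 10.0.0.8 (expiry=30+7=37). clock=30
Op 18: insert b.com -> 10.0.0.7 (expiry=30+9=39). clock=30
Op 19: tick 1 -> clock=31.
Op 20: insert b.com -> 10.0.0.8 (expiry=31+7=38). clock=31
Op 21: tick 1 -> clock=32. purged={d.com}
Op 22: insert c.com -> 10.0.0.2 (expiry=32+1=33). clock=32
Op 23: tick 5 -> clock=37. purged={c.com}
Op 24: insert a.com -> 10.0.0.5 (expiry=37+8=45). clock=37
Op 25: tick 2 -> clock=39. purged={b.com}
Op 26: tick 6 -> clock=45. purged={a.com}
Op 27: tick 6 -> clock=51.
Op 28: tick 3 -> clock=54.
lookup c.com: not in cache (expired or never inserted)

Answer: NXDOMAIN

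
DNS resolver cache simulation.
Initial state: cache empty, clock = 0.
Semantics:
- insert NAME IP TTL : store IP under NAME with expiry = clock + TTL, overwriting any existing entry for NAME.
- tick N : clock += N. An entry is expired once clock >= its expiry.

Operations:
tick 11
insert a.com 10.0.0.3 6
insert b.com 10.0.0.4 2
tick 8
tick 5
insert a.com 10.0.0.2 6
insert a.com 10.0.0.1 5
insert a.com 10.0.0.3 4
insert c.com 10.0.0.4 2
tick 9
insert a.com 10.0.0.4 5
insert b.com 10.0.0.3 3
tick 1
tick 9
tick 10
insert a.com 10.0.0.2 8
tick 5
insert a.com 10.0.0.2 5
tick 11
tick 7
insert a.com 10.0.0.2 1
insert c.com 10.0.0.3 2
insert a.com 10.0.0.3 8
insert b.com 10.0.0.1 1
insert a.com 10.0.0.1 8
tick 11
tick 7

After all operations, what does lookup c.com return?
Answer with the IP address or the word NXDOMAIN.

Answer: NXDOMAIN

Derivation:
Op 1: tick 11 -> clock=11.
Op 2: insert a.com -> 10.0.0.3 (expiry=11+6=17). clock=11
Op 3: insert b.com -> 10.0.0.4 (expiry=11+2=13). clock=11
Op 4: tick 8 -> clock=19. purged={a.com,b.com}
Op 5: tick 5 -> clock=24.
Op 6: insert a.com -> 10.0.0.2 (expiry=24+6=30). clock=24
Op 7: insert a.com -> 10.0.0.1 (expiry=24+5=29). clock=24
Op 8: insert a.com -> 10.0.0.3 (expiry=24+4=28). clock=24
Op 9: insert c.com -> 10.0.0.4 (expiry=24+2=26). clock=24
Op 10: tick 9 -> clock=33. purged={a.com,c.com}
Op 11: insert a.com -> 10.0.0.4 (expiry=33+5=38). clock=33
Op 12: insert b.com -> 10.0.0.3 (expiry=33+3=36). clock=33
Op 13: tick 1 -> clock=34.
Op 14: tick 9 -> clock=43. purged={a.com,b.com}
Op 15: tick 10 -> clock=53.
Op 16: insert a.com -> 10.0.0.2 (expiry=53+8=61). clock=53
Op 17: tick 5 -> clock=58.
Op 18: insert a.com -> 10.0.0.2 (expiry=58+5=63). clock=58
Op 19: tick 11 -> clock=69. purged={a.com}
Op 20: tick 7 -> clock=76.
Op 21: insert a.com -> 10.0.0.2 (expiry=76+1=77). clock=76
Op 22: insert c.com -> 10.0.0.3 (expiry=76+2=78). clock=76
Op 23: insert a.com -> 10.0.0.3 (expiry=76+8=84). clock=76
Op 24: insert b.com -> 10.0.0.1 (expiry=76+1=77). clock=76
Op 25: insert a.com -> 10.0.0.1 (expiry=76+8=84). clock=76
Op 26: tick 11 -> clock=87. purged={a.com,b.com,c.com}
Op 27: tick 7 -> clock=94.
lookup c.com: not in cache (expired or never inserted)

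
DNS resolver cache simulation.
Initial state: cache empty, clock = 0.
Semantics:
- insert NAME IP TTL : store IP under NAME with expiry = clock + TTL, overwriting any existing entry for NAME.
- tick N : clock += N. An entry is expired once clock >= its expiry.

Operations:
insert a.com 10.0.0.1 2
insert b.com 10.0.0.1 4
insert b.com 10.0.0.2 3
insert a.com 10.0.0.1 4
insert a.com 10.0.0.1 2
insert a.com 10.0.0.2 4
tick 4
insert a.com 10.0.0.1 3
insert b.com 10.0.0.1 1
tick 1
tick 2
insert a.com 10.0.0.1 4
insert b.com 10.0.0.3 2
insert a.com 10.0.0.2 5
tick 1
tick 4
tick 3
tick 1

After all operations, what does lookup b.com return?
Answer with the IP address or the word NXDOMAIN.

Op 1: insert a.com -> 10.0.0.1 (expiry=0+2=2). clock=0
Op 2: insert b.com -> 10.0.0.1 (expiry=0+4=4). clock=0
Op 3: insert b.com -> 10.0.0.2 (expiry=0+3=3). clock=0
Op 4: insert a.com -> 10.0.0.1 (expiry=0+4=4). clock=0
Op 5: insert a.com -> 10.0.0.1 (expiry=0+2=2). clock=0
Op 6: insert a.com -> 10.0.0.2 (expiry=0+4=4). clock=0
Op 7: tick 4 -> clock=4. purged={a.com,b.com}
Op 8: insert a.com -> 10.0.0.1 (expiry=4+3=7). clock=4
Op 9: insert b.com -> 10.0.0.1 (expiry=4+1=5). clock=4
Op 10: tick 1 -> clock=5. purged={b.com}
Op 11: tick 2 -> clock=7. purged={a.com}
Op 12: insert a.com -> 10.0.0.1 (expiry=7+4=11). clock=7
Op 13: insert b.com -> 10.0.0.3 (expiry=7+2=9). clock=7
Op 14: insert a.com -> 10.0.0.2 (expiry=7+5=12). clock=7
Op 15: tick 1 -> clock=8.
Op 16: tick 4 -> clock=12. purged={a.com,b.com}
Op 17: tick 3 -> clock=15.
Op 18: tick 1 -> clock=16.
lookup b.com: not in cache (expired or never inserted)

Answer: NXDOMAIN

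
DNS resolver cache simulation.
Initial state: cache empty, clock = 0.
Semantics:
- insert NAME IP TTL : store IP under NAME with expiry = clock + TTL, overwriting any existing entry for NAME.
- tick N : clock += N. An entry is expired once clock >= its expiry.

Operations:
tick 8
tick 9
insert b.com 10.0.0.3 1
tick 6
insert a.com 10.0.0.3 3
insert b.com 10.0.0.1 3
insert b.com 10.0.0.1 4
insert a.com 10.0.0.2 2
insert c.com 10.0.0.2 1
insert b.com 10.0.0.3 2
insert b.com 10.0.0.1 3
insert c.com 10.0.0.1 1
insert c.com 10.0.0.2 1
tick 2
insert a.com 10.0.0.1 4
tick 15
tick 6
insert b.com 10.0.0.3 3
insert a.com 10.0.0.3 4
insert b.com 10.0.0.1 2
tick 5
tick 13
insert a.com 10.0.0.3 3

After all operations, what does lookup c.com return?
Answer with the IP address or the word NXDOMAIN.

Op 1: tick 8 -> clock=8.
Op 2: tick 9 -> clock=17.
Op 3: insert b.com -> 10.0.0.3 (expiry=17+1=18). clock=17
Op 4: tick 6 -> clock=23. purged={b.com}
Op 5: insert a.com -> 10.0.0.3 (expiry=23+3=26). clock=23
Op 6: insert b.com -> 10.0.0.1 (expiry=23+3=26). clock=23
Op 7: insert b.com -> 10.0.0.1 (expiry=23+4=27). clock=23
Op 8: insert a.com -> 10.0.0.2 (expiry=23+2=25). clock=23
Op 9: insert c.com -> 10.0.0.2 (expiry=23+1=24). clock=23
Op 10: insert b.com -> 10.0.0.3 (expiry=23+2=25). clock=23
Op 11: insert b.com -> 10.0.0.1 (expiry=23+3=26). clock=23
Op 12: insert c.com -> 10.0.0.1 (expiry=23+1=24). clock=23
Op 13: insert c.com -> 10.0.0.2 (expiry=23+1=24). clock=23
Op 14: tick 2 -> clock=25. purged={a.com,c.com}
Op 15: insert a.com -> 10.0.0.1 (expiry=25+4=29). clock=25
Op 16: tick 15 -> clock=40. purged={a.com,b.com}
Op 17: tick 6 -> clock=46.
Op 18: insert b.com -> 10.0.0.3 (expiry=46+3=49). clock=46
Op 19: insert a.com -> 10.0.0.3 (expiry=46+4=50). clock=46
Op 20: insert b.com -> 10.0.0.1 (expiry=46+2=48). clock=46
Op 21: tick 5 -> clock=51. purged={a.com,b.com}
Op 22: tick 13 -> clock=64.
Op 23: insert a.com -> 10.0.0.3 (expiry=64+3=67). clock=64
lookup c.com: not in cache (expired or never inserted)

Answer: NXDOMAIN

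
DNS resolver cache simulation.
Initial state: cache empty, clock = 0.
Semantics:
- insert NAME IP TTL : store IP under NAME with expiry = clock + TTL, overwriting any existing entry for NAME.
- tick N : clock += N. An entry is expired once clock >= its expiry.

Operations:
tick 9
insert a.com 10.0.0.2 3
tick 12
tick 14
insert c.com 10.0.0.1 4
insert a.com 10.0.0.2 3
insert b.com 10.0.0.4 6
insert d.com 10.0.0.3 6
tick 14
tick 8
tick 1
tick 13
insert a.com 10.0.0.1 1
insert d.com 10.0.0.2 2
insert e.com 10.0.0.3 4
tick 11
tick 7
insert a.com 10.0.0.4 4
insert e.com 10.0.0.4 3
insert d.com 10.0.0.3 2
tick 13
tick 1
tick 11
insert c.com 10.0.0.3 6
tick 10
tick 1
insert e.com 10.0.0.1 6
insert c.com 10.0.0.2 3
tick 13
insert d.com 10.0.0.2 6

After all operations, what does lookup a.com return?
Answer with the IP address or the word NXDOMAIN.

Answer: NXDOMAIN

Derivation:
Op 1: tick 9 -> clock=9.
Op 2: insert a.com -> 10.0.0.2 (expiry=9+3=12). clock=9
Op 3: tick 12 -> clock=21. purged={a.com}
Op 4: tick 14 -> clock=35.
Op 5: insert c.com -> 10.0.0.1 (expiry=35+4=39). clock=35
Op 6: insert a.com -> 10.0.0.2 (expiry=35+3=38). clock=35
Op 7: insert b.com -> 10.0.0.4 (expiry=35+6=41). clock=35
Op 8: insert d.com -> 10.0.0.3 (expiry=35+6=41). clock=35
Op 9: tick 14 -> clock=49. purged={a.com,b.com,c.com,d.com}
Op 10: tick 8 -> clock=57.
Op 11: tick 1 -> clock=58.
Op 12: tick 13 -> clock=71.
Op 13: insert a.com -> 10.0.0.1 (expiry=71+1=72). clock=71
Op 14: insert d.com -> 10.0.0.2 (expiry=71+2=73). clock=71
Op 15: insert e.com -> 10.0.0.3 (expiry=71+4=75). clock=71
Op 16: tick 11 -> clock=82. purged={a.com,d.com,e.com}
Op 17: tick 7 -> clock=89.
Op 18: insert a.com -> 10.0.0.4 (expiry=89+4=93). clock=89
Op 19: insert e.com -> 10.0.0.4 (expiry=89+3=92). clock=89
Op 20: insert d.com -> 10.0.0.3 (expiry=89+2=91). clock=89
Op 21: tick 13 -> clock=102. purged={a.com,d.com,e.com}
Op 22: tick 1 -> clock=103.
Op 23: tick 11 -> clock=114.
Op 24: insert c.com -> 10.0.0.3 (expiry=114+6=120). clock=114
Op 25: tick 10 -> clock=124. purged={c.com}
Op 26: tick 1 -> clock=125.
Op 27: insert e.com -> 10.0.0.1 (expiry=125+6=131). clock=125
Op 28: insert c.com -> 10.0.0.2 (expiry=125+3=128). clock=125
Op 29: tick 13 -> clock=138. purged={c.com,e.com}
Op 30: insert d.com -> 10.0.0.2 (expiry=138+6=144). clock=138
lookup a.com: not in cache (expired or never inserted)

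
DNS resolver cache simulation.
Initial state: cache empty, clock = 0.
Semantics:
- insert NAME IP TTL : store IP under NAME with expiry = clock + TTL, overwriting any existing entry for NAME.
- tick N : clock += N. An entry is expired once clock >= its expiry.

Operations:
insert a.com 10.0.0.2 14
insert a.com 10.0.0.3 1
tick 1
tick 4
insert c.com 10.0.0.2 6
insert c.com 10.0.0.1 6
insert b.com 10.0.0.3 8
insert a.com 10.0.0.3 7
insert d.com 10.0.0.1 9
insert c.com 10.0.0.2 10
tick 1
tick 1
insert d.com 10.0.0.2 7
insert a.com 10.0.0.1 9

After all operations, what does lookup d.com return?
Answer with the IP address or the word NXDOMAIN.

Answer: 10.0.0.2

Derivation:
Op 1: insert a.com -> 10.0.0.2 (expiry=0+14=14). clock=0
Op 2: insert a.com -> 10.0.0.3 (expiry=0+1=1). clock=0
Op 3: tick 1 -> clock=1. purged={a.com}
Op 4: tick 4 -> clock=5.
Op 5: insert c.com -> 10.0.0.2 (expiry=5+6=11). clock=5
Op 6: insert c.com -> 10.0.0.1 (expiry=5+6=11). clock=5
Op 7: insert b.com -> 10.0.0.3 (expiry=5+8=13). clock=5
Op 8: insert a.com -> 10.0.0.3 (expiry=5+7=12). clock=5
Op 9: insert d.com -> 10.0.0.1 (expiry=5+9=14). clock=5
Op 10: insert c.com -> 10.0.0.2 (expiry=5+10=15). clock=5
Op 11: tick 1 -> clock=6.
Op 12: tick 1 -> clock=7.
Op 13: insert d.com -> 10.0.0.2 (expiry=7+7=14). clock=7
Op 14: insert a.com -> 10.0.0.1 (expiry=7+9=16). clock=7
lookup d.com: present, ip=10.0.0.2 expiry=14 > clock=7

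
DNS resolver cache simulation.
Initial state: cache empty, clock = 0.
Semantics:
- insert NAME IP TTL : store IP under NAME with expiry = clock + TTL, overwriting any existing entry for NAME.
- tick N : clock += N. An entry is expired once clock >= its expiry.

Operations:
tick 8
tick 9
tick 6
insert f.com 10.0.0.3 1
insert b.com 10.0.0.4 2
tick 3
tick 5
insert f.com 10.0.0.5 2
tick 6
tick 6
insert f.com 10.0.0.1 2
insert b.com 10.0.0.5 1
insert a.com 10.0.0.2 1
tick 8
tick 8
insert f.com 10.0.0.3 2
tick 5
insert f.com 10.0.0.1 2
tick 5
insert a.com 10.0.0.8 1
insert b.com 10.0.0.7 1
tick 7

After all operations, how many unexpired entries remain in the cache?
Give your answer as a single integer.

Answer: 0

Derivation:
Op 1: tick 8 -> clock=8.
Op 2: tick 9 -> clock=17.
Op 3: tick 6 -> clock=23.
Op 4: insert f.com -> 10.0.0.3 (expiry=23+1=24). clock=23
Op 5: insert b.com -> 10.0.0.4 (expiry=23+2=25). clock=23
Op 6: tick 3 -> clock=26. purged={b.com,f.com}
Op 7: tick 5 -> clock=31.
Op 8: insert f.com -> 10.0.0.5 (expiry=31+2=33). clock=31
Op 9: tick 6 -> clock=37. purged={f.com}
Op 10: tick 6 -> clock=43.
Op 11: insert f.com -> 10.0.0.1 (expiry=43+2=45). clock=43
Op 12: insert b.com -> 10.0.0.5 (expiry=43+1=44). clock=43
Op 13: insert a.com -> 10.0.0.2 (expiry=43+1=44). clock=43
Op 14: tick 8 -> clock=51. purged={a.com,b.com,f.com}
Op 15: tick 8 -> clock=59.
Op 16: insert f.com -> 10.0.0.3 (expiry=59+2=61). clock=59
Op 17: tick 5 -> clock=64. purged={f.com}
Op 18: insert f.com -> 10.0.0.1 (expiry=64+2=66). clock=64
Op 19: tick 5 -> clock=69. purged={f.com}
Op 20: insert a.com -> 10.0.0.8 (expiry=69+1=70). clock=69
Op 21: insert b.com -> 10.0.0.7 (expiry=69+1=70). clock=69
Op 22: tick 7 -> clock=76. purged={a.com,b.com}
Final cache (unexpired): {} -> size=0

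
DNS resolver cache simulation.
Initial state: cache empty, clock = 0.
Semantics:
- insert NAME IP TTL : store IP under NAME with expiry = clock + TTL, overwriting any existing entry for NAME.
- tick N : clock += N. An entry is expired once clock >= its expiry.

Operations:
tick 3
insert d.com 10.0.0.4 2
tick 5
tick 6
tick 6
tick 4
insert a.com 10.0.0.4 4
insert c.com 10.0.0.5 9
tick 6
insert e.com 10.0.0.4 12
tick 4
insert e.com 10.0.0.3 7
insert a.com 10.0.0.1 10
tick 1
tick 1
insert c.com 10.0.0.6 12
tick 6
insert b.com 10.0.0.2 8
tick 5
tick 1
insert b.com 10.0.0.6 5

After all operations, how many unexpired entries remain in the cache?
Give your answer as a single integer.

Answer: 1

Derivation:
Op 1: tick 3 -> clock=3.
Op 2: insert d.com -> 10.0.0.4 (expiry=3+2=5). clock=3
Op 3: tick 5 -> clock=8. purged={d.com}
Op 4: tick 6 -> clock=14.
Op 5: tick 6 -> clock=20.
Op 6: tick 4 -> clock=24.
Op 7: insert a.com -> 10.0.0.4 (expiry=24+4=28). clock=24
Op 8: insert c.com -> 10.0.0.5 (expiry=24+9=33). clock=24
Op 9: tick 6 -> clock=30. purged={a.com}
Op 10: insert e.com -> 10.0.0.4 (expiry=30+12=42). clock=30
Op 11: tick 4 -> clock=34. purged={c.com}
Op 12: insert e.com -> 10.0.0.3 (expiry=34+7=41). clock=34
Op 13: insert a.com -> 10.0.0.1 (expiry=34+10=44). clock=34
Op 14: tick 1 -> clock=35.
Op 15: tick 1 -> clock=36.
Op 16: insert c.com -> 10.0.0.6 (expiry=36+12=48). clock=36
Op 17: tick 6 -> clock=42. purged={e.com}
Op 18: insert b.com -> 10.0.0.2 (expiry=42+8=50). clock=42
Op 19: tick 5 -> clock=47. purged={a.com}
Op 20: tick 1 -> clock=48. purged={c.com}
Op 21: insert b.com -> 10.0.0.6 (expiry=48+5=53). clock=48
Final cache (unexpired): {b.com} -> size=1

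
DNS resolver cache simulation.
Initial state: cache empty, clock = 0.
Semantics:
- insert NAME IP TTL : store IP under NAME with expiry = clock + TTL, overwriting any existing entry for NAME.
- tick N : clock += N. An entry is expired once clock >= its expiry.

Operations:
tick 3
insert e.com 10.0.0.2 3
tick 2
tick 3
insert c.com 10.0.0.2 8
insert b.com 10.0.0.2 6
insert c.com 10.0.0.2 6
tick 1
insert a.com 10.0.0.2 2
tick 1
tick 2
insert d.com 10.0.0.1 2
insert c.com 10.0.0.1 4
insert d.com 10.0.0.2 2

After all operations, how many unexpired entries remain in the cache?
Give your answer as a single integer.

Op 1: tick 3 -> clock=3.
Op 2: insert e.com -> 10.0.0.2 (expiry=3+3=6). clock=3
Op 3: tick 2 -> clock=5.
Op 4: tick 3 -> clock=8. purged={e.com}
Op 5: insert c.com -> 10.0.0.2 (expiry=8+8=16). clock=8
Op 6: insert b.com -> 10.0.0.2 (expiry=8+6=14). clock=8
Op 7: insert c.com -> 10.0.0.2 (expiry=8+6=14). clock=8
Op 8: tick 1 -> clock=9.
Op 9: insert a.com -> 10.0.0.2 (expiry=9+2=11). clock=9
Op 10: tick 1 -> clock=10.
Op 11: tick 2 -> clock=12. purged={a.com}
Op 12: insert d.com -> 10.0.0.1 (expiry=12+2=14). clock=12
Op 13: insert c.com -> 10.0.0.1 (expiry=12+4=16). clock=12
Op 14: insert d.com -> 10.0.0.2 (expiry=12+2=14). clock=12
Final cache (unexpired): {b.com,c.com,d.com} -> size=3

Answer: 3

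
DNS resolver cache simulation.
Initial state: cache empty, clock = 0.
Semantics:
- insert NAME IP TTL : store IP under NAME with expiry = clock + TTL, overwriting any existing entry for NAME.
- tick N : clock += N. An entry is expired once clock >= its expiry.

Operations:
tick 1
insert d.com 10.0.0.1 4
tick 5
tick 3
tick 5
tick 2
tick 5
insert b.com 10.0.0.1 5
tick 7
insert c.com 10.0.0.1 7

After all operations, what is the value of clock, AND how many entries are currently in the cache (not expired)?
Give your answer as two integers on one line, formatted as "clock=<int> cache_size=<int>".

Answer: clock=28 cache_size=1

Derivation:
Op 1: tick 1 -> clock=1.
Op 2: insert d.com -> 10.0.0.1 (expiry=1+4=5). clock=1
Op 3: tick 5 -> clock=6. purged={d.com}
Op 4: tick 3 -> clock=9.
Op 5: tick 5 -> clock=14.
Op 6: tick 2 -> clock=16.
Op 7: tick 5 -> clock=21.
Op 8: insert b.com -> 10.0.0.1 (expiry=21+5=26). clock=21
Op 9: tick 7 -> clock=28. purged={b.com}
Op 10: insert c.com -> 10.0.0.1 (expiry=28+7=35). clock=28
Final clock = 28
Final cache (unexpired): {c.com} -> size=1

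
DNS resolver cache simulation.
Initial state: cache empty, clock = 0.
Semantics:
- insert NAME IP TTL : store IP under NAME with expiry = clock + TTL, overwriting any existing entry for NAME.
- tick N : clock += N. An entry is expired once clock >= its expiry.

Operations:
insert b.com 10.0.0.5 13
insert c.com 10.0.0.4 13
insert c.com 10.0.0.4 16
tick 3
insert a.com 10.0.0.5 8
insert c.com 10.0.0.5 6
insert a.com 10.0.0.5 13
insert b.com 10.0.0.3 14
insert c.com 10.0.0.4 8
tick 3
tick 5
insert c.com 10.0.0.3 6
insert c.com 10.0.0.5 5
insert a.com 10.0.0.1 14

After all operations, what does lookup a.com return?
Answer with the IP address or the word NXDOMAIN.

Op 1: insert b.com -> 10.0.0.5 (expiry=0+13=13). clock=0
Op 2: insert c.com -> 10.0.0.4 (expiry=0+13=13). clock=0
Op 3: insert c.com -> 10.0.0.4 (expiry=0+16=16). clock=0
Op 4: tick 3 -> clock=3.
Op 5: insert a.com -> 10.0.0.5 (expiry=3+8=11). clock=3
Op 6: insert c.com -> 10.0.0.5 (expiry=3+6=9). clock=3
Op 7: insert a.com -> 10.0.0.5 (expiry=3+13=16). clock=3
Op 8: insert b.com -> 10.0.0.3 (expiry=3+14=17). clock=3
Op 9: insert c.com -> 10.0.0.4 (expiry=3+8=11). clock=3
Op 10: tick 3 -> clock=6.
Op 11: tick 5 -> clock=11. purged={c.com}
Op 12: insert c.com -> 10.0.0.3 (expiry=11+6=17). clock=11
Op 13: insert c.com -> 10.0.0.5 (expiry=11+5=16). clock=11
Op 14: insert a.com -> 10.0.0.1 (expiry=11+14=25). clock=11
lookup a.com: present, ip=10.0.0.1 expiry=25 > clock=11

Answer: 10.0.0.1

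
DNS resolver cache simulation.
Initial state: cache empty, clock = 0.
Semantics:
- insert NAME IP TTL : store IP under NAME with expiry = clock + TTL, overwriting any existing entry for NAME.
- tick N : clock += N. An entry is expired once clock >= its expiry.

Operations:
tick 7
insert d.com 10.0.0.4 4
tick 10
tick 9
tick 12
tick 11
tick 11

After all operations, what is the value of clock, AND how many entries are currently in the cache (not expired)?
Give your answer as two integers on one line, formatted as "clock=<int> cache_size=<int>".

Answer: clock=60 cache_size=0

Derivation:
Op 1: tick 7 -> clock=7.
Op 2: insert d.com -> 10.0.0.4 (expiry=7+4=11). clock=7
Op 3: tick 10 -> clock=17. purged={d.com}
Op 4: tick 9 -> clock=26.
Op 5: tick 12 -> clock=38.
Op 6: tick 11 -> clock=49.
Op 7: tick 11 -> clock=60.
Final clock = 60
Final cache (unexpired): {} -> size=0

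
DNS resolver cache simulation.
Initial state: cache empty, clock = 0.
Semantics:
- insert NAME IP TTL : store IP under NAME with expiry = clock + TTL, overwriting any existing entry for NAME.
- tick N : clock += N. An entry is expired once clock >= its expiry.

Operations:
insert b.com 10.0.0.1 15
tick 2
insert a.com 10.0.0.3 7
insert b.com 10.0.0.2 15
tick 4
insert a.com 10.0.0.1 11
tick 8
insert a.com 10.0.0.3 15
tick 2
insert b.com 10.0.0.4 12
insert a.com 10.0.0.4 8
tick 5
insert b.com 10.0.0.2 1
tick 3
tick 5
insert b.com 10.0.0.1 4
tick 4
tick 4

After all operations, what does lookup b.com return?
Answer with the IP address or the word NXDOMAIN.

Answer: NXDOMAIN

Derivation:
Op 1: insert b.com -> 10.0.0.1 (expiry=0+15=15). clock=0
Op 2: tick 2 -> clock=2.
Op 3: insert a.com -> 10.0.0.3 (expiry=2+7=9). clock=2
Op 4: insert b.com -> 10.0.0.2 (expiry=2+15=17). clock=2
Op 5: tick 4 -> clock=6.
Op 6: insert a.com -> 10.0.0.1 (expiry=6+11=17). clock=6
Op 7: tick 8 -> clock=14.
Op 8: insert a.com -> 10.0.0.3 (expiry=14+15=29). clock=14
Op 9: tick 2 -> clock=16.
Op 10: insert b.com -> 10.0.0.4 (expiry=16+12=28). clock=16
Op 11: insert a.com -> 10.0.0.4 (expiry=16+8=24). clock=16
Op 12: tick 5 -> clock=21.
Op 13: insert b.com -> 10.0.0.2 (expiry=21+1=22). clock=21
Op 14: tick 3 -> clock=24. purged={a.com,b.com}
Op 15: tick 5 -> clock=29.
Op 16: insert b.com -> 10.0.0.1 (expiry=29+4=33). clock=29
Op 17: tick 4 -> clock=33. purged={b.com}
Op 18: tick 4 -> clock=37.
lookup b.com: not in cache (expired or never inserted)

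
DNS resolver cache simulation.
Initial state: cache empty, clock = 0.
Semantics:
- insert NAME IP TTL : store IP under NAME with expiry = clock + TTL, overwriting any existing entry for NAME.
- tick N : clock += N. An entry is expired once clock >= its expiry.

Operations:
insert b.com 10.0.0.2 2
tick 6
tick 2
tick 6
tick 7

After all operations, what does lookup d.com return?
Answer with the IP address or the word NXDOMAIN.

Answer: NXDOMAIN

Derivation:
Op 1: insert b.com -> 10.0.0.2 (expiry=0+2=2). clock=0
Op 2: tick 6 -> clock=6. purged={b.com}
Op 3: tick 2 -> clock=8.
Op 4: tick 6 -> clock=14.
Op 5: tick 7 -> clock=21.
lookup d.com: not in cache (expired or never inserted)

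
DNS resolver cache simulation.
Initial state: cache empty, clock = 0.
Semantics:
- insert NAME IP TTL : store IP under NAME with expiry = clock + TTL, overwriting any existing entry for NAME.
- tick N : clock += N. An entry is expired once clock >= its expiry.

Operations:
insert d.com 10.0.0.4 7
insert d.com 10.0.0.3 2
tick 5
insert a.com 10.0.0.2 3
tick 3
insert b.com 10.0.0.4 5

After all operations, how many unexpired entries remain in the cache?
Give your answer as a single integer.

Answer: 1

Derivation:
Op 1: insert d.com -> 10.0.0.4 (expiry=0+7=7). clock=0
Op 2: insert d.com -> 10.0.0.3 (expiry=0+2=2). clock=0
Op 3: tick 5 -> clock=5. purged={d.com}
Op 4: insert a.com -> 10.0.0.2 (expiry=5+3=8). clock=5
Op 5: tick 3 -> clock=8. purged={a.com}
Op 6: insert b.com -> 10.0.0.4 (expiry=8+5=13). clock=8
Final cache (unexpired): {b.com} -> size=1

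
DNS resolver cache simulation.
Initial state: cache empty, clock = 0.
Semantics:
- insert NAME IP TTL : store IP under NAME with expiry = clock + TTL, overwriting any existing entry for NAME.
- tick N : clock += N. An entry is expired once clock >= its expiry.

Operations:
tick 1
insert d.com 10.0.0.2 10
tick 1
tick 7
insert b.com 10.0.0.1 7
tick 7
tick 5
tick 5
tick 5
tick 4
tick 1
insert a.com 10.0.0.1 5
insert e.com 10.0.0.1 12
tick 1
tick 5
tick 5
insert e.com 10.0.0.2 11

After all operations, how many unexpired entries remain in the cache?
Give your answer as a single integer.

Answer: 1

Derivation:
Op 1: tick 1 -> clock=1.
Op 2: insert d.com -> 10.0.0.2 (expiry=1+10=11). clock=1
Op 3: tick 1 -> clock=2.
Op 4: tick 7 -> clock=9.
Op 5: insert b.com -> 10.0.0.1 (expiry=9+7=16). clock=9
Op 6: tick 7 -> clock=16. purged={b.com,d.com}
Op 7: tick 5 -> clock=21.
Op 8: tick 5 -> clock=26.
Op 9: tick 5 -> clock=31.
Op 10: tick 4 -> clock=35.
Op 11: tick 1 -> clock=36.
Op 12: insert a.com -> 10.0.0.1 (expiry=36+5=41). clock=36
Op 13: insert e.com -> 10.0.0.1 (expiry=36+12=48). clock=36
Op 14: tick 1 -> clock=37.
Op 15: tick 5 -> clock=42. purged={a.com}
Op 16: tick 5 -> clock=47.
Op 17: insert e.com -> 10.0.0.2 (expiry=47+11=58). clock=47
Final cache (unexpired): {e.com} -> size=1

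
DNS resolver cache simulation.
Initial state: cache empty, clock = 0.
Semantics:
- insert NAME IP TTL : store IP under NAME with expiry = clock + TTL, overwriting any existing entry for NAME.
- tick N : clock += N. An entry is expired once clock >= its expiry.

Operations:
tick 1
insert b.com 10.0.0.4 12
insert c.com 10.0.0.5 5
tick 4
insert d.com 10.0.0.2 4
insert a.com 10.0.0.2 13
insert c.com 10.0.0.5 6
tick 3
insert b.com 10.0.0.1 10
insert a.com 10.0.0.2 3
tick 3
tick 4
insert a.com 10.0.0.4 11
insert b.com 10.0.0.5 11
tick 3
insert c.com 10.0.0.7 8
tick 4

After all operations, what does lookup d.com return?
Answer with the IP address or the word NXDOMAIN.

Answer: NXDOMAIN

Derivation:
Op 1: tick 1 -> clock=1.
Op 2: insert b.com -> 10.0.0.4 (expiry=1+12=13). clock=1
Op 3: insert c.com -> 10.0.0.5 (expiry=1+5=6). clock=1
Op 4: tick 4 -> clock=5.
Op 5: insert d.com -> 10.0.0.2 (expiry=5+4=9). clock=5
Op 6: insert a.com -> 10.0.0.2 (expiry=5+13=18). clock=5
Op 7: insert c.com -> 10.0.0.5 (expiry=5+6=11). clock=5
Op 8: tick 3 -> clock=8.
Op 9: insert b.com -> 10.0.0.1 (expiry=8+10=18). clock=8
Op 10: insert a.com -> 10.0.0.2 (expiry=8+3=11). clock=8
Op 11: tick 3 -> clock=11. purged={a.com,c.com,d.com}
Op 12: tick 4 -> clock=15.
Op 13: insert a.com -> 10.0.0.4 (expiry=15+11=26). clock=15
Op 14: insert b.com -> 10.0.0.5 (expiry=15+11=26). clock=15
Op 15: tick 3 -> clock=18.
Op 16: insert c.com -> 10.0.0.7 (expiry=18+8=26). clock=18
Op 17: tick 4 -> clock=22.
lookup d.com: not in cache (expired or never inserted)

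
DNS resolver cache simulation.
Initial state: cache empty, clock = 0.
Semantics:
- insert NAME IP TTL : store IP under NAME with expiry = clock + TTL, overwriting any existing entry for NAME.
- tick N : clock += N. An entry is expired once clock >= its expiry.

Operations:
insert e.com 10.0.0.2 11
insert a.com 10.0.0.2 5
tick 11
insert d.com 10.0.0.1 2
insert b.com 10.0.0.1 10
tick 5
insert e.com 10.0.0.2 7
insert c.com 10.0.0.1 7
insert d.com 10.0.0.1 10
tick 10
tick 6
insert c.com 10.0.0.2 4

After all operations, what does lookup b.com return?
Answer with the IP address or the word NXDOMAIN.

Answer: NXDOMAIN

Derivation:
Op 1: insert e.com -> 10.0.0.2 (expiry=0+11=11). clock=0
Op 2: insert a.com -> 10.0.0.2 (expiry=0+5=5). clock=0
Op 3: tick 11 -> clock=11. purged={a.com,e.com}
Op 4: insert d.com -> 10.0.0.1 (expiry=11+2=13). clock=11
Op 5: insert b.com -> 10.0.0.1 (expiry=11+10=21). clock=11
Op 6: tick 5 -> clock=16. purged={d.com}
Op 7: insert e.com -> 10.0.0.2 (expiry=16+7=23). clock=16
Op 8: insert c.com -> 10.0.0.1 (expiry=16+7=23). clock=16
Op 9: insert d.com -> 10.0.0.1 (expiry=16+10=26). clock=16
Op 10: tick 10 -> clock=26. purged={b.com,c.com,d.com,e.com}
Op 11: tick 6 -> clock=32.
Op 12: insert c.com -> 10.0.0.2 (expiry=32+4=36). clock=32
lookup b.com: not in cache (expired or never inserted)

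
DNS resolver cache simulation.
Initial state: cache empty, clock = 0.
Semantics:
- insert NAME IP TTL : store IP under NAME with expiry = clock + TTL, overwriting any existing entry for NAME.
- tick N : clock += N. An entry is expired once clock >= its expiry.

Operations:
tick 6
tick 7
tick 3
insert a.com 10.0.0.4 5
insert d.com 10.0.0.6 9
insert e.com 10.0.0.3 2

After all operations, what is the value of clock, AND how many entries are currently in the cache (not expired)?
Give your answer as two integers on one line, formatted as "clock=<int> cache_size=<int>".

Op 1: tick 6 -> clock=6.
Op 2: tick 7 -> clock=13.
Op 3: tick 3 -> clock=16.
Op 4: insert a.com -> 10.0.0.4 (expiry=16+5=21). clock=16
Op 5: insert d.com -> 10.0.0.6 (expiry=16+9=25). clock=16
Op 6: insert e.com -> 10.0.0.3 (expiry=16+2=18). clock=16
Final clock = 16
Final cache (unexpired): {a.com,d.com,e.com} -> size=3

Answer: clock=16 cache_size=3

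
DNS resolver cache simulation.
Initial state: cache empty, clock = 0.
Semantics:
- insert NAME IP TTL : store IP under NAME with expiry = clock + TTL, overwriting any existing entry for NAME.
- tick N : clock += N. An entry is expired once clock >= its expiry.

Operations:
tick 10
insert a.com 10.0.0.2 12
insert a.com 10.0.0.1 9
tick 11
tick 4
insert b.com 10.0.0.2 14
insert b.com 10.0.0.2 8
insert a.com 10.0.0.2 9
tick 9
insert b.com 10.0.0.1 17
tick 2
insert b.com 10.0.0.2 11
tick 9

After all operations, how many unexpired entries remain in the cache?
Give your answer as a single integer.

Answer: 1

Derivation:
Op 1: tick 10 -> clock=10.
Op 2: insert a.com -> 10.0.0.2 (expiry=10+12=22). clock=10
Op 3: insert a.com -> 10.0.0.1 (expiry=10+9=19). clock=10
Op 4: tick 11 -> clock=21. purged={a.com}
Op 5: tick 4 -> clock=25.
Op 6: insert b.com -> 10.0.0.2 (expiry=25+14=39). clock=25
Op 7: insert b.com -> 10.0.0.2 (expiry=25+8=33). clock=25
Op 8: insert a.com -> 10.0.0.2 (expiry=25+9=34). clock=25
Op 9: tick 9 -> clock=34. purged={a.com,b.com}
Op 10: insert b.com -> 10.0.0.1 (expiry=34+17=51). clock=34
Op 11: tick 2 -> clock=36.
Op 12: insert b.com -> 10.0.0.2 (expiry=36+11=47). clock=36
Op 13: tick 9 -> clock=45.
Final cache (unexpired): {b.com} -> size=1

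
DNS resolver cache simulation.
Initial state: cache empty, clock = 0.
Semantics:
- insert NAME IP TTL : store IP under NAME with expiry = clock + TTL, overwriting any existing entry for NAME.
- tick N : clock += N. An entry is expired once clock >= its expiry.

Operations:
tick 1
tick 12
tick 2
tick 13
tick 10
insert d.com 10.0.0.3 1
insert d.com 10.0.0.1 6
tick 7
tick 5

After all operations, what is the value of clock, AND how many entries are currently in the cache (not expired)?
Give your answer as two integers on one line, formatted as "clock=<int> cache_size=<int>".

Op 1: tick 1 -> clock=1.
Op 2: tick 12 -> clock=13.
Op 3: tick 2 -> clock=15.
Op 4: tick 13 -> clock=28.
Op 5: tick 10 -> clock=38.
Op 6: insert d.com -> 10.0.0.3 (expiry=38+1=39). clock=38
Op 7: insert d.com -> 10.0.0.1 (expiry=38+6=44). clock=38
Op 8: tick 7 -> clock=45. purged={d.com}
Op 9: tick 5 -> clock=50.
Final clock = 50
Final cache (unexpired): {} -> size=0

Answer: clock=50 cache_size=0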